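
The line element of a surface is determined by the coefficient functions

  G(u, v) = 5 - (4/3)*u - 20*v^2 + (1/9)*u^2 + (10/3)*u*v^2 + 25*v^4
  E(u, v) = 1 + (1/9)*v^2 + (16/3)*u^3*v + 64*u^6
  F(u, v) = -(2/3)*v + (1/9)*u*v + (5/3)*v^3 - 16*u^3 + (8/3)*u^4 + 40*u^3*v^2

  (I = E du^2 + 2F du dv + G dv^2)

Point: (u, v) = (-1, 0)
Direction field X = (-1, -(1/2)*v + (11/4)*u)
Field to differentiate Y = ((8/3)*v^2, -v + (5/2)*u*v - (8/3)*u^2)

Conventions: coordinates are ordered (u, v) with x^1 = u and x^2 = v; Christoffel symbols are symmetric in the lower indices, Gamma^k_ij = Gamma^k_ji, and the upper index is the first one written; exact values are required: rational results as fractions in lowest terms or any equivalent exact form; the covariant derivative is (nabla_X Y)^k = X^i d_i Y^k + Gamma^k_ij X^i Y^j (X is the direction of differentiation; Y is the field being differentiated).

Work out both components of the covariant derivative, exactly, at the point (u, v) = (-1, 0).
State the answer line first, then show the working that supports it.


Answer: (nabla_X Y)^u = -32/317, (nabla_X Y)^v = 10809/2536

E = 65, F = 56/3, G = 58/9 at the point
E_u = -384, E_v = -16/3, F_u = -176/3, F_v = -7/9, G_u = -14/9, G_v = 0
EG - F^2 = 634/9;  g^inv = (9/634) * [[58/9, -56/3], [-56/3, 65]]
first-kind symbols [ij,l] = (1/2)(d_i g_jl + d_j g_il - d_l g_ij): [uu,u] = E_u/2 = -192, [uu,v] = F_u - E_v/2 = -56, [uv,u] = E_v/2 = -8/3, [uv,v] = G_u/2 = -7/9, [vv,u] = F_v - G_u/2 = 0, [vv,v] = G_v/2 = 0
Gamma^u_ij = (G*[ij,u] - F*[ij,v])/(EG - F^2), Gamma^v_ij = (E*[ij,v] - F*[ij,u])/(EG - F^2)
Gamma_uuu = -864/317, Gamma_uuv = -12/317, Gamma_uvv = 0, Gamma_vuu = -252/317, Gamma_vuv = -7/634, Gamma_vvv = 0
X = (-1, -11/4), Y = (0, -8/3) at the point


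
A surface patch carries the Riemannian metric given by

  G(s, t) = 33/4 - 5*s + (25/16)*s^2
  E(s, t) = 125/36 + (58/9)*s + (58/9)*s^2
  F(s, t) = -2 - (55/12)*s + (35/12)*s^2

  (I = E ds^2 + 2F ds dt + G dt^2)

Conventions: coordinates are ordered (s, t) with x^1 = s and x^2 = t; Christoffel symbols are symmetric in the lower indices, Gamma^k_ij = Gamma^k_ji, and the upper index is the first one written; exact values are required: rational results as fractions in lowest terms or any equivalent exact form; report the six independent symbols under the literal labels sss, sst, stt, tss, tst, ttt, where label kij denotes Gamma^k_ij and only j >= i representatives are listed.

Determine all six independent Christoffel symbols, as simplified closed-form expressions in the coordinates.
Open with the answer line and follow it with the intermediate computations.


Answer: Gamma_sss = (-4000*s^3 + 7440*s^2 + 15964*s + 10032)/(900*s^4 + 2640*s^3 + 9809*s^2 + 10064*s + 14196), Gamma_sst = (-2625*s^3 + 8325*s^2 - 4800*s - 2880)/(900*s^4 + 2640*s^3 + 9809*s^2 + 10064*s + 14196), Gamma_stt = (-5625*s^3 + 27000*s^2 - 58500*s + 47520)/(3600*s^4 + 10560*s^3 + 39236*s^2 + 40256*s + 56784), Gamma_tss = (32480*s^3 + 48720*s^2 + 31752*s - 16364)/(2700*s^4 + 7920*s^3 + 29427*s^2 + 30192*s + 42588), Gamma_tst = (5800*s^3 - 3480*s^2 - 6155*s - 5000)/(900*s^4 + 2640*s^3 + 9809*s^2 + 10064*s + 14196), Gamma_ttt = (2625*s^3 - 8325*s^2 + 4800*s + 2880)/(900*s^4 + 2640*s^3 + 9809*s^2 + 10064*s + 14196)

E = 125/36 + (58/9)*s + (58/9)*s^2; F = -2 - (55/12)*s + (35/12)*s^2; G = 33/4 - 5*s + (25/16)*s^2
Gamma^k_ij = (1/2) g^{kl} (d_i g_jl + d_j g_il - d_l g_ij), with g^inv = (1/(EG-F^2)) [[G, -F], [-F, E]]
first partials: E_s = 58/9 + (116/9)*s, E_t = 0, F_s = -55/12 + (35/6)*s, F_t = 0, G_s = -5 + (25/8)*s, G_t = 0
D = EG - F^2 = 1183/48 + (629/36)*s + (9809/576)*s^2 + (55/12)*s^3 + (25/16)*s^4
expanded: Gamma^s_ss = (G E_s - 2F F_s + F E_t)/(2D), Gamma^s_st = (G E_t - F G_s)/(2D), Gamma^s_tt = (2G F_t - G G_s - F G_t)/(2D), Gamma^t_ss = (2E F_s - E E_t - F E_s)/(2D), Gamma^t_st = (E G_s - F E_t)/(2D), Gamma^t_tt = (E G_t - 2F F_t + F G_s)/(2D); substitute and cancel common factors


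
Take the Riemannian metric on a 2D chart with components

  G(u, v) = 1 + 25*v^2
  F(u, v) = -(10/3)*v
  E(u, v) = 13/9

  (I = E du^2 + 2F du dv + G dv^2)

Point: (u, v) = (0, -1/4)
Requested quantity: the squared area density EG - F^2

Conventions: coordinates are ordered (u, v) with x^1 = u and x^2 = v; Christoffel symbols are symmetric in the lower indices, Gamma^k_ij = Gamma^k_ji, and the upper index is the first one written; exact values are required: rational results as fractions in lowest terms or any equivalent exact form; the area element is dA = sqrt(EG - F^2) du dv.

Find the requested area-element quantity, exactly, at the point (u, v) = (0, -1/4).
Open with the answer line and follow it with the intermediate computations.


Answer: EG - F^2 = 433/144

E = 13/9, F = 5/6, G = 41/16; EG - F^2 = 433/144


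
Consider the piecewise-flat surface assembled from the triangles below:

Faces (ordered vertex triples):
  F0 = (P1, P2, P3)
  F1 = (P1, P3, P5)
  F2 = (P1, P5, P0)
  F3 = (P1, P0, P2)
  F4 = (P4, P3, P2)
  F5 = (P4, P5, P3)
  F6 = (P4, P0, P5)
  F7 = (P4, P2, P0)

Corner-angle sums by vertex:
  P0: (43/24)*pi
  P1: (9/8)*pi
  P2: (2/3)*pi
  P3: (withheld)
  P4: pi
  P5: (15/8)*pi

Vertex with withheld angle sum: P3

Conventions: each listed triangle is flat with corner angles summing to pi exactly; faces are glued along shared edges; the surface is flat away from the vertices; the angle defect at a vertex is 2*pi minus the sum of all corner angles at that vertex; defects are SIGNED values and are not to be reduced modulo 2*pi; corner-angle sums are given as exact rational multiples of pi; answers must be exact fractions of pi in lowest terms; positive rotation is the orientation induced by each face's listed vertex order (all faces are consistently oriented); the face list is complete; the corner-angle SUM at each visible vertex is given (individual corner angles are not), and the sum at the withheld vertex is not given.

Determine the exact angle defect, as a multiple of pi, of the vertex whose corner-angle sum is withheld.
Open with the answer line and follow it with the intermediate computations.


Answer: defect(P3) = (11/24)*pi

V = 6, E = 12, F = 8; chi = V - E + F = 2
Gauss-Bonnet: total defect = 2*pi*chi = 4*pi; visible defects sum to (85/24)*pi


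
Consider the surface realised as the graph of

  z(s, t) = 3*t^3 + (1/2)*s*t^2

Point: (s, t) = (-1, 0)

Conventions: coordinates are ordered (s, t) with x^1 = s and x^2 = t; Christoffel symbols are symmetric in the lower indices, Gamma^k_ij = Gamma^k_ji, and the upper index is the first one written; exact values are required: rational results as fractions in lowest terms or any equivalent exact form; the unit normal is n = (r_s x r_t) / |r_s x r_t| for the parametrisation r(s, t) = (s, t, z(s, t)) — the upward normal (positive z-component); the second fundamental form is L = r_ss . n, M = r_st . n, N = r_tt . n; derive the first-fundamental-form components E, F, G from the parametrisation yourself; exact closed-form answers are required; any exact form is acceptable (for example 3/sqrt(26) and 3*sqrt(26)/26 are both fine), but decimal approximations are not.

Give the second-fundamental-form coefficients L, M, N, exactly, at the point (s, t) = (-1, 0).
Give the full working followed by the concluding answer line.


z_s = 0, z_t = 0, z_ss = 0, z_st = 0, z_tt = -1
E = 1, F = 0, G = 1; answer radicand W^2 = 1
unnormalised second-form numerators: l = 0, m = 0, n = -1; L = l/sqrt(1), and similarly M = m/sqrt(W^2), N = n/sqrt(W^2)

Answer: L = 0, M = 0, N = -1


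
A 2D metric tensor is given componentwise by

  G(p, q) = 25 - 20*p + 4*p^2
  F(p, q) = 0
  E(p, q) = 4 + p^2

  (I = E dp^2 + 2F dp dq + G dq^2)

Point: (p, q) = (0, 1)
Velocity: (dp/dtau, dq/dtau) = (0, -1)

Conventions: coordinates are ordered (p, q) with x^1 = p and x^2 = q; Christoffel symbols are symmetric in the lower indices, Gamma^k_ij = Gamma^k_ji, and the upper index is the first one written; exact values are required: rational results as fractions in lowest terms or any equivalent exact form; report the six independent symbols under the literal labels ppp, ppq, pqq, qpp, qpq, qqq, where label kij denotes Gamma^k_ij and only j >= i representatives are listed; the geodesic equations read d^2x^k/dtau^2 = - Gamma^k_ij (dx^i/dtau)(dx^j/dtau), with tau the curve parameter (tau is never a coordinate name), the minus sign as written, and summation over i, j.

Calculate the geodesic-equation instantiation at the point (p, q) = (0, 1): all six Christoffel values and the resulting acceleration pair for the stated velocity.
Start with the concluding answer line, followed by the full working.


Answer: Gamma_ppp = 0, Gamma_ppq = 0, Gamma_pqq = 5/2, Gamma_qpp = 0, Gamma_qpq = -2/5, Gamma_qqq = 0; accelerations (d^2p/dtau^2, d^2q/dtau^2) = (-5/2, 0)

E = 4, F = 0, G = 25 at the point
E_p = 0, E_q = 0, F_p = 0, F_q = 0, G_p = -20, G_q = 0
EG - F^2 = 100;  g^inv = (1/100) * [[25, 0], [0, 4]]
first-kind symbols [ij,l] = (1/2)(d_i g_jl + d_j g_il - d_l g_ij): [pp,p] = E_p/2 = 0, [pp,q] = F_p - E_q/2 = 0, [pq,p] = E_q/2 = 0, [pq,q] = G_p/2 = -10, [qq,p] = F_q - G_p/2 = 10, [qq,q] = G_q/2 = 0
Gamma^p_ij = (G*[ij,p] - F*[ij,q])/(EG - F^2), Gamma^q_ij = (E*[ij,q] - F*[ij,p])/(EG - F^2)
Gamma_ppp = 0, Gamma_ppq = 0, Gamma_pqq = 5/2, Gamma_qpp = 0, Gamma_qpq = -2/5, Gamma_qqq = 0
d^2p/dtau^2 = -(Gamma_ppp*(0)^2 + 2*Gamma_ppq*(0)*(-1) + Gamma_pqq*(-1)^2) = -5/2
d^2q/dtau^2 = -(Gamma_qpp*(0)^2 + 2*Gamma_qpq*(0)*(-1) + Gamma_qqq*(-1)^2) = 0


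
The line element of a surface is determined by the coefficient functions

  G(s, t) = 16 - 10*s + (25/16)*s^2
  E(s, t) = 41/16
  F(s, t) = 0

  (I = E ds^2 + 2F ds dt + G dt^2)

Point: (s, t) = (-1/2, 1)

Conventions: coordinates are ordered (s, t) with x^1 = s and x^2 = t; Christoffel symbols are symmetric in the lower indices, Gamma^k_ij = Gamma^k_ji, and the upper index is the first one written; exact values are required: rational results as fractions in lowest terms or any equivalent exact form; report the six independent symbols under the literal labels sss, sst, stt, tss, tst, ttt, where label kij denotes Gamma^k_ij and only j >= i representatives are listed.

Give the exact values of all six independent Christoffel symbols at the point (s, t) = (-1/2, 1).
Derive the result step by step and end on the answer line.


E = 41/16, F = 0, G = 1369/64 at the point
E_s = 0, E_t = 0, F_s = 0, F_t = 0, G_s = -185/16, G_t = 0
EG - F^2 = 56129/1024;  g^inv = (1024/56129) * [[1369/64, 0], [0, 41/16]]
first-kind symbols [ij,l] = (1/2)(d_i g_jl + d_j g_il - d_l g_ij): [ss,s] = E_s/2 = 0, [ss,t] = F_s - E_t/2 = 0, [st,s] = E_t/2 = 0, [st,t] = G_s/2 = -185/32, [tt,s] = F_t - G_s/2 = 185/32, [tt,t] = G_t/2 = 0
Gamma^s_ij = (G*[ij,s] - F*[ij,t])/(EG - F^2), Gamma^t_ij = (E*[ij,t] - F*[ij,s])/(EG - F^2)

Answer: Gamma_sss = 0, Gamma_sst = 0, Gamma_stt = 185/82, Gamma_tss = 0, Gamma_tst = -10/37, Gamma_ttt = 0


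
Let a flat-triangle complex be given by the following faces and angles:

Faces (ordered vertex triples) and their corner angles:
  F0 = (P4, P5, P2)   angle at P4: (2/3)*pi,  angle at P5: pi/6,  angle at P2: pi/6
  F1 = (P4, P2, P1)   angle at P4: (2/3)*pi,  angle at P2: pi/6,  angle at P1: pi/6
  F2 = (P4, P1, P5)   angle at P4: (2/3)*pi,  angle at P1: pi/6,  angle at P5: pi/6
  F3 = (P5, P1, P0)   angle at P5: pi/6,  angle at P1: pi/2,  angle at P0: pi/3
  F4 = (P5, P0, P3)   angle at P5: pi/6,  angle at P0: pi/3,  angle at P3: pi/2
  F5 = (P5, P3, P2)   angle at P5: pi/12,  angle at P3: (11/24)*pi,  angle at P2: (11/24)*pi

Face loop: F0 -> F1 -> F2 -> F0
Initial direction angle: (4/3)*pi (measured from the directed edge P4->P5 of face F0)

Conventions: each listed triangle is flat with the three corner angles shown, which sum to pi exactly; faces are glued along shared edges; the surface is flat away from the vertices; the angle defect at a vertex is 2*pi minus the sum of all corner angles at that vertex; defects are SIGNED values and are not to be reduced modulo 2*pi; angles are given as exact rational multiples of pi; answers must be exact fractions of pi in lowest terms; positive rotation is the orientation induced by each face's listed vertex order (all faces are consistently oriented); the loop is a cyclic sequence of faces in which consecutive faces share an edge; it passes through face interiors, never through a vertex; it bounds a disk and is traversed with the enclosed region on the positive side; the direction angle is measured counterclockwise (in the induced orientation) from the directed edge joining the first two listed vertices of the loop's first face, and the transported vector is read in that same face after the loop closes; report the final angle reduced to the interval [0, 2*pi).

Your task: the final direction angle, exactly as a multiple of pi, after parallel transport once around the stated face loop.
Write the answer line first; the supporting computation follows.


Answer: final direction angle = (4/3)*pi

enclosed vertex P4: corner angles sum to 2*pi, defect = 2*pi - 2*pi = 0
the rotation equals the total enclosed defect, so the final angle is initial + defects (mod 2*pi)
final angle = (4/3)*pi + 0 = (4/3)*pi (mod 2*pi)


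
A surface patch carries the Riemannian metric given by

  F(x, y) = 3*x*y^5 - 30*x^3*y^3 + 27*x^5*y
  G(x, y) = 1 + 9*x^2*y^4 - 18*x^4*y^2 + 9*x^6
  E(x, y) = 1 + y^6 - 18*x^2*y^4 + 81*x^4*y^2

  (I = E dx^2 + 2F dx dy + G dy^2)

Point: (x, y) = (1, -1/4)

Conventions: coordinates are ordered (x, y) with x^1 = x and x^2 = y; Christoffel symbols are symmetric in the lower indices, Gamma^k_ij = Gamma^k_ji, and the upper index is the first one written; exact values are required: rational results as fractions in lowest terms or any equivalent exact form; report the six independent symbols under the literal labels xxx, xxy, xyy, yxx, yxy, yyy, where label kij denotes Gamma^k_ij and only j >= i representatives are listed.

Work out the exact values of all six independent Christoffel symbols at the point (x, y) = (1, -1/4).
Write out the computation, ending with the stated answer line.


E = 24545/4096, F = -6435/1024, G = 2281/256 at the point
E_x = 1287/64, E_y = -20163/512, F_x = -33123/1024, F_y = 5487/256, G_x = 6345/128, G_y = 135/16
EG - F^2 = 56945/4096;  g^inv = (4096/56945) * [[2281/256, 6435/1024], [6435/1024, 24545/4096]]
first-kind symbols [ij,l] = (1/2)(d_i g_jl + d_j g_il - d_l g_ij): [xx,x] = E_x/2 = 1287/128, [xx,y] = F_x - E_y/2 = -405/32, [xy,x] = E_y/2 = -20163/1024, [xy,y] = G_x/2 = 6345/256, [yy,x] = F_y - G_x/2 = -429/128, [yy,y] = G_y/2 = 135/32
Gamma^x_ij = (G*[ij,x] - F*[ij,y])/(EG - F^2), Gamma^y_ij = (E*[ij,y] - F*[ij,x])/(EG - F^2)

Answer: Gamma_xxx = 41184/56945, Gamma_xxy = -80652/56945, Gamma_xyy = -13728/56945, Gamma_yxx = -10368/11389, Gamma_yxy = 20304/11389, Gamma_yyy = 3456/11389


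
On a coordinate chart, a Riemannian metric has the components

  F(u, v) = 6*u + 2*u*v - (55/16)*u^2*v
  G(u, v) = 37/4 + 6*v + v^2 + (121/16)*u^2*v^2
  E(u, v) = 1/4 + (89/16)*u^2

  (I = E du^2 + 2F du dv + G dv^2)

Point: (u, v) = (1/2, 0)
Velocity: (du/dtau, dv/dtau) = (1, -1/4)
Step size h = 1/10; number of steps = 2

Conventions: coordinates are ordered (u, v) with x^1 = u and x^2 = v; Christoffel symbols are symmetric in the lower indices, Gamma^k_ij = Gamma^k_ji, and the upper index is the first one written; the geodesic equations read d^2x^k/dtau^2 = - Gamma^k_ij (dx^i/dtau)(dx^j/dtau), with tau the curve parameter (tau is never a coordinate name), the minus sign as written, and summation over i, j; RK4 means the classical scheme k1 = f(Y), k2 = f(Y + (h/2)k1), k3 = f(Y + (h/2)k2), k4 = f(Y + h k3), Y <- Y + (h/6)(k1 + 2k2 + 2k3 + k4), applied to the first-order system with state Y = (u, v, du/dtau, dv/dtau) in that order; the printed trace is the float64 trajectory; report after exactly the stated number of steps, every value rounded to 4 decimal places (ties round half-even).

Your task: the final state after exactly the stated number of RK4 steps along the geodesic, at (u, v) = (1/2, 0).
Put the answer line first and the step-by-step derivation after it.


Answer: u = 0.6813, v = -0.0552, du/dtau = 0.8328, dv/dtau = -0.3002

f(Y) = (du/dtau, dv/dtau, -Gamma^u_ij Y'^i Y'^j, -Gamma^v_ij Y'^i Y'^j) with the Gammas evaluated at the stage position; h = 0.100000; intermediate values shown to 6 dp
step 0: u = 0.5000, v = 0.0000, du/dtau = 1.0000, dv/dtau = -0.2500
step 1:
  k1: at (u, v) = (0.500000, 0.000000), (du/dtau, dv/dtau) = (1.000000, -0.250000); Gamma_uuu = 1.251107, Gamma_uuv = 0.000000, Gamma_uvv = -1.246679, Gamma_vuu = 0.242884, Gamma_vuv = 0.000000, Gamma_vvv = 0.728653; k1 = (1.000000, -0.250000, -1.173189, -0.288425)
  k2: at (u, v) = (0.550000, -0.012500), (du/dtau, dv/dtau) = (0.941341, -0.264421); Gamma_uuu = 1.197765, Gamma_uuv = -0.000313, Gamma_uvv = -1.345802, Gamma_vuu = 0.225659, Gamma_vuv = 0.000183, Gamma_vvv = 0.806390; k2 = (0.941341, -0.264421, -0.967426, -0.256252)
  k3: at (u, v) = (0.547067, -0.013221), (du/dtau, dv/dtau) = (0.951629, -0.262813); Gamma_uuu = 1.198874, Gamma_uuv = -0.000349, Gamma_uvv = -1.341287, Gamma_vuu = 0.227792, Gamma_vuv = 0.000204, Gamma_vvv = 0.802327; k3 = (0.951629, -0.262813, -0.993228, -0.261603)
  k4: at (u, v) = (0.595163, -0.026281), (du/dtau, dv/dtau) = (0.900677, -0.276160); Gamma_uuu = 1.140676, Gamma_uuv = -0.001493, Gamma_uvv = -1.431598, Gamma_vuu = 0.217797, Gamma_vuv = 0.000928, Gamma_vvv = 0.881438; k4 = (0.900677, -0.276160, -0.816901, -0.243442)
  Y <- Y + (h/6)(k1 + 2k2 + 2k3 + k4): u = 0.5948, v = -0.0263, du/dtau = 0.9015, dv/dtau = -0.2761
step 2:
  k1: at (u, v) = (0.594777, -0.026344), (du/dtau, dv/dtau) = (0.901477, -0.276126); Gamma_uuu = 1.140890, Gamma_uuv = -0.001500, Gamma_uvv = -1.431065, Gamma_vuu = 0.218021, Gamma_vuv = 0.000932, Gamma_vvv = 0.880881; k1 = (0.901477, -0.276126, -0.818790, -0.243876)
  k2: at (u, v) = (0.639851, -0.040150), (du/dtau, dv/dtau) = (0.860537, -0.288320); Gamma_uuu = 1.080566, Gamma_uuv = -0.003745, Gamma_uvv = -1.513754, Gamma_vuu = 0.215444, Gamma_vuv = 0.002462, Gamma_vvv = 0.959965; k2 = (0.860537, -0.288320, -0.676208, -0.238120)
  k3: at (u, v) = (0.637804, -0.040760), (du/dtau, dv/dtau) = (0.867666, -0.288032); Gamma_uuu = 1.081256, Gamma_uuv = -0.003856, Gamma_uvv = -1.511664, Gamma_vuu = 0.216819, Gamma_vuv = 0.002529, Gamma_vvv = 0.957177; k3 = (0.867666, -0.288032, -0.690534, -0.241377)
  k4: at (u, v) = (0.681544, -0.055147), (du/dtau, dv/dtau) = (0.832423, -0.300264); Gamma_uuu = 1.018684, Gamma_uuv = -0.007577, Gamma_uvv = -1.592304, Gamma_vuu = 0.220458, Gamma_vuv = 0.005234, Gamma_vvv = 1.039199; k4 = (0.832423, -0.300264, -0.566103, -0.243837)
  Y <- Y + (h/6)(k1 + 2k2 + 2k3 + k4): u = 0.6813, v = -0.0552, du/dtau = 0.8328, dv/dtau = -0.3002


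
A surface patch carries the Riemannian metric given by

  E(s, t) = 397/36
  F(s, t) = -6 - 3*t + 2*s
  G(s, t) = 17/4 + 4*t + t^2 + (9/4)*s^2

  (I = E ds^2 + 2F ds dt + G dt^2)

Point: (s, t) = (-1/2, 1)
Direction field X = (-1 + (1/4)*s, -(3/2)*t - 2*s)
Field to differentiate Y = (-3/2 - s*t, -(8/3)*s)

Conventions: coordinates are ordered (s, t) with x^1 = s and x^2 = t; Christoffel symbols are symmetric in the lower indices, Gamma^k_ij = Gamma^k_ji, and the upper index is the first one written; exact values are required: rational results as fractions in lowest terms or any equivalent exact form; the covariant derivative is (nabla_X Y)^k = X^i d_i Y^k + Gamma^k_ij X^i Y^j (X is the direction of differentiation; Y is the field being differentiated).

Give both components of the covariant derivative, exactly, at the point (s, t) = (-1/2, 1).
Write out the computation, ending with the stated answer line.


E = 397/36, F = -10, G = 157/16 at the point
E_s = 0, E_t = 0, F_s = 2, F_t = -3, G_s = -9/4, G_t = 6
EG - F^2 = 4729/576;  g^inv = (576/4729) * [[157/16, 10], [10, 397/36]]
first-kind symbols [ij,l] = (1/2)(d_i g_jl + d_j g_il - d_l g_ij): [ss,s] = E_s/2 = 0, [ss,t] = F_s - E_t/2 = 2, [st,s] = E_t/2 = 0, [st,t] = G_s/2 = -9/8, [tt,s] = F_t - G_s/2 = -15/8, [tt,t] = G_t/2 = 3
Gamma^s_ij = (G*[ij,s] - F*[ij,t])/(EG - F^2), Gamma^t_ij = (E*[ij,t] - F*[ij,s])/(EG - F^2)
Gamma_sss = 11520/4729, Gamma_sst = -6480/4729, Gamma_stt = 13365/9458, Gamma_tss = 12704/4729, Gamma_tst = -7146/4729, Gamma_ttt = 8256/4729
X = (-9/8, -1/2), Y = (-1, 4/3) at the point

Answer: (nabla_X Y)^s = 152983/37832, (nabla_X Y)^t = 30121/4729


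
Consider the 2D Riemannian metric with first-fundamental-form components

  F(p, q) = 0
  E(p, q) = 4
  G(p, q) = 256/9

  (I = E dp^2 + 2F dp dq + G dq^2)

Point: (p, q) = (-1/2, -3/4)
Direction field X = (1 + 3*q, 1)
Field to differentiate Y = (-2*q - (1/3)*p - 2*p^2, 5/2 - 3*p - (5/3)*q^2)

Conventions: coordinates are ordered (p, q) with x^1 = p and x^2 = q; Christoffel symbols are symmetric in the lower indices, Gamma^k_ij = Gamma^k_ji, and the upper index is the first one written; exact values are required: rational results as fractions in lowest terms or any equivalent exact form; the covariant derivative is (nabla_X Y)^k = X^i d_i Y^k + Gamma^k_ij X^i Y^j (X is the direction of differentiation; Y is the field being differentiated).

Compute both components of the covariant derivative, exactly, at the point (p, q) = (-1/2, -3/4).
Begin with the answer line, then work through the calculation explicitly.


Answer: (nabla_X Y)^p = -49/12, (nabla_X Y)^q = 25/4

E = 4, F = 0, G = 256/9 at the point
E_p = 0, E_q = 0, F_p = 0, F_q = 0, G_p = 0, G_q = 0
EG - F^2 = 1024/9;  g^inv = (9/1024) * [[256/9, 0], [0, 4]]
first-kind symbols [ij,l] = (1/2)(d_i g_jl + d_j g_il - d_l g_ij): [pp,p] = E_p/2 = 0, [pp,q] = F_p - E_q/2 = 0, [pq,p] = E_q/2 = 0, [pq,q] = G_p/2 = 0, [qq,p] = F_q - G_p/2 = 0, [qq,q] = G_q/2 = 0
Gamma^p_ij = (G*[ij,p] - F*[ij,q])/(EG - F^2), Gamma^q_ij = (E*[ij,q] - F*[ij,p])/(EG - F^2)
Gamma_ppp = 0, Gamma_ppq = 0, Gamma_pqq = 0, Gamma_qpp = 0, Gamma_qpq = 0, Gamma_qqq = 0
X = (-5/4, 1), Y = (7/6, 49/16) at the point


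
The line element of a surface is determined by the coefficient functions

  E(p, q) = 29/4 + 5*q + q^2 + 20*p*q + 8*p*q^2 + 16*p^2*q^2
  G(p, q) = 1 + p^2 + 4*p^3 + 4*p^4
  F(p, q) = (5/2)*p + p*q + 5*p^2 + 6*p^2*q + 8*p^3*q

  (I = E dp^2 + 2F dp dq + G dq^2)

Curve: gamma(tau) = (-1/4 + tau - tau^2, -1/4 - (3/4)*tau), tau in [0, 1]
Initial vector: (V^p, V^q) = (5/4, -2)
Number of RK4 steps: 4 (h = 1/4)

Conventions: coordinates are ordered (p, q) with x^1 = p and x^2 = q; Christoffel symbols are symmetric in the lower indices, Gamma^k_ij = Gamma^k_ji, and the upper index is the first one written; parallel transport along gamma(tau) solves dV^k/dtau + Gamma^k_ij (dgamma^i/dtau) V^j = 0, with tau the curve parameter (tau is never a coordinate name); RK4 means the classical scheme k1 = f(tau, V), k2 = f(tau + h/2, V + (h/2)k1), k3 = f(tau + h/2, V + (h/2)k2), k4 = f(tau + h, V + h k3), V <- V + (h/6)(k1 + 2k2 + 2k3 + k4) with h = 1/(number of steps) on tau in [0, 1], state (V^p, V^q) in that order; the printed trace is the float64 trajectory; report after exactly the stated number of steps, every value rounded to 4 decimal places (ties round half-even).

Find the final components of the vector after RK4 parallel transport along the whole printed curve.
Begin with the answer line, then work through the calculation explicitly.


Answer: V^p = 1.2521, V^q = -1.9915

gamma'(tau) = (1 - 2*tau, -3/4); f(tau, V)^k = -Gamma^k_ij(gamma(tau)) gamma'^i(tau) V^j; h = 1/4; intermediate values shown to 6 dp
curve data and Christoffel symbols at the stage parameters:
  tau = 0.000000: gamma = (-0.250000, -0.250000), gamma' = (1.000000, -0.750000); Gamma_ppp = -0.344086, Gamma_ppq = 0.000000, Gamma_pqq = 0.000000, Gamma_qpp = 0.017204, Gamma_qpq = 0.000000, Gamma_qqq = 0.000000
  tau = 0.125000: gamma = (-0.140625, -0.343750), gamma' = (0.750000, -0.750000); Gamma_ppp = -0.494683, Gamma_ppq = 0.157399, Gamma_pqq = 0.000000, Gamma_qpp = 0.021280, Gamma_qpq = -0.006771, Gamma_qqq = 0.000000
  tau = 0.250000: gamma = (-0.062500, -0.437500), gamma' = (0.500000, -0.750000); Gamma_ppp = -0.664469, Gamma_ppq = 0.284772, Gamma_pqq = 0.000000, Gamma_qpp = 0.016731, Gamma_qpq = -0.007171, Gamma_qqq = 0.000000
  tau = 0.375000: gamma = (-0.015625, -0.531250), gamma' = (0.250000, -0.750000); Gamma_ppp = -0.849463, Gamma_ppq = 0.374763, Gamma_pqq = 0.000000, Gamma_qpp = 0.006423, Gamma_qpq = -0.002834, Gamma_qqq = 0.000000
  tau = 0.500000: gamma = (0.000000, -0.625000), gamma' = (0.000000, -0.750000); Gamma_ppp = -1.038062, Gamma_ppq = 0.415225, Gamma_pqq = 0.000000, Gamma_qpp = 0.000000, Gamma_qpq = 0.000000, Gamma_qqq = 0.000000
  tau = 0.625000: gamma = (-0.015625, -0.718750), gamma' = (-0.250000, -0.750000); Gamma_ppp = -1.211092, Gamma_ppq = 0.394921, Gamma_pqq = 0.000000, Gamma_qpp = 0.010038, Gamma_qpq = -0.003273, Gamma_qqq = 0.000000
  tau = 0.750000: gamma = (-0.062500, -0.812500), gamma' = (-0.500000, -0.750000); Gamma_ppp = -1.342347, Gamma_ppq = 0.309772, Gamma_pqq = 0.000000, Gamma_qpp = 0.038828, Gamma_qpq = -0.008960, Gamma_qqq = 0.000000
  tau = 0.875000: gamma = (-0.140625, -0.906250), gamma' = (-0.750000, -0.750000); Gamma_ppp = -1.402990, Gamma_ppq = 0.169326, Gamma_pqq = 0.000000, Gamma_qpp = 0.067414, Gamma_qpq = -0.008136, Gamma_qqq = 0.000000
  tau = 1.000000: gamma = (-0.250000, -1.000000), gamma' = (-1.000000, -0.750000); Gamma_ppp = -1.376344, Gamma_ppq = 0.000000, Gamma_pqq = 0.000000, Gamma_qpp = 0.068817, Gamma_qpq = 0.000000, Gamma_qqq = 0.000000
step 0: V^p = 1.2500, V^q = -2.0000
step 1: k1 = (0.430108, -0.021505), k2 = (0.874036, -0.037599), k3 = (0.901412, -0.038776), k4 = (1.091420, -0.027482); V <- V + (h/6)(k1 + 2k2 + 2k3 + k4): V^p = 1.4614, V^q = -2.0084
step 2: k1 = (1.083594, -0.027285), k2 = (0.976411, -0.007383), k3 = (0.969567, -0.007331), k4 = (0.530577, 0.000000); V <- V + (h/6)(k1 + 2k2 + 2k3 + k4): V^p = 1.6908, V^q = -2.0108
step 3: k1 = (0.526538, 0.000000), k2 = (-0.210086, 0.001741), k3 = (-0.209458, 0.001736), k4 = (-1.030379, 0.029804); V <- V + (h/6)(k1 + 2k2 + 2k3 + k4): V^p = 1.6348, V^q = -2.0092
step 4: k1 = (-1.028633, 0.029754), k2 = (-1.648334, 0.079203), k3 = (-1.575877, 0.075721), k4 = (-1.707834, 0.085392); V <- V + (h/6)(k1 + 2k2 + 2k3 + k4): V^p = 1.2521, V^q = -1.9915


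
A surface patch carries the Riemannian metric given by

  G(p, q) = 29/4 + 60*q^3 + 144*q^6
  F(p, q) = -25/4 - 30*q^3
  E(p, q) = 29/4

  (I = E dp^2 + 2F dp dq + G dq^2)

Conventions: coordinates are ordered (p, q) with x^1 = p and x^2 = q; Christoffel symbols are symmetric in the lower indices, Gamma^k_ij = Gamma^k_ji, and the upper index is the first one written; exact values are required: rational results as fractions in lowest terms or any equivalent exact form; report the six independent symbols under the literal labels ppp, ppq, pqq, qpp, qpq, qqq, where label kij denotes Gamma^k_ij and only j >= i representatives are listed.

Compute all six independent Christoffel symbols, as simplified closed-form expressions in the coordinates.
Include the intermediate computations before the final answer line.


E = 29/4; F = -25/4 - 30*q^3; G = 29/4 + 60*q^3 + 144*q^6
Gamma^k_ij = (1/2) g^{kl} (d_i g_jl + d_j g_il - d_l g_ij), with g^inv = (1/(EG-F^2)) [[G, -F], [-F, E]]
first partials: E_p = 0, E_q = 0, F_p = 0, F_q = -90*q^2, G_p = 0, G_q = 180*q^2 + 864*q^5
D = EG - F^2 = 27/2 + 60*q^3 + 144*q^6
expanded: Gamma^p_pp = (G E_p - 2F F_p + F E_q)/(2D), Gamma^p_pq = (G E_q - F G_p)/(2D), Gamma^p_qq = (2G F_q - G G_p - F G_q)/(2D), Gamma^q_pp = (2E F_p - E E_q - F E_p)/(2D), Gamma^q_pq = (E G_p - F E_q)/(2D), Gamma^q_qq = (E G_q - 2F F_q + F G_p)/(2D); substitute and cancel common factors

Answer: Gamma_ppp = 0, Gamma_ppq = 0, Gamma_pqq = -60*q^2/(96*q^6 + 40*q^3 + 9), Gamma_qpp = 0, Gamma_qpq = 0, Gamma_qqq = (288*q^5 + 60*q^2)/(96*q^6 + 40*q^3 + 9)


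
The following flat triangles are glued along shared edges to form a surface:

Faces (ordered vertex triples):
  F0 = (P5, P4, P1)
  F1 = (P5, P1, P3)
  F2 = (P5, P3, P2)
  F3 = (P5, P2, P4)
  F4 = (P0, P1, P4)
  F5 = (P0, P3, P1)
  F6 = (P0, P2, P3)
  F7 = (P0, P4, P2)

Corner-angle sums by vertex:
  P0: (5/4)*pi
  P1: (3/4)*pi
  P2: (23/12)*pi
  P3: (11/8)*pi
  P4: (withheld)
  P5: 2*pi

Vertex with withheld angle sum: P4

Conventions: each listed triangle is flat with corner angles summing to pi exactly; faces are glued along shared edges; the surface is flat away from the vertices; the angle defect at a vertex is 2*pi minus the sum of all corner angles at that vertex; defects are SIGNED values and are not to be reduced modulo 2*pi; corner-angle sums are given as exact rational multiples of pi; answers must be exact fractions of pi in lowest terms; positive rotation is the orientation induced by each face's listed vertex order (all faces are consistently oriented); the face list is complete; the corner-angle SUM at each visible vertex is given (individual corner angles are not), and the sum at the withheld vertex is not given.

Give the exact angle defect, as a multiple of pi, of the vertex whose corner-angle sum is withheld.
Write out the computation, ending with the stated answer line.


V = 6, E = 12, F = 8; chi = V - E + F = 2
Gauss-Bonnet: total defect = 2*pi*chi = 4*pi; visible defects sum to (65/24)*pi

Answer: defect(P4) = (31/24)*pi


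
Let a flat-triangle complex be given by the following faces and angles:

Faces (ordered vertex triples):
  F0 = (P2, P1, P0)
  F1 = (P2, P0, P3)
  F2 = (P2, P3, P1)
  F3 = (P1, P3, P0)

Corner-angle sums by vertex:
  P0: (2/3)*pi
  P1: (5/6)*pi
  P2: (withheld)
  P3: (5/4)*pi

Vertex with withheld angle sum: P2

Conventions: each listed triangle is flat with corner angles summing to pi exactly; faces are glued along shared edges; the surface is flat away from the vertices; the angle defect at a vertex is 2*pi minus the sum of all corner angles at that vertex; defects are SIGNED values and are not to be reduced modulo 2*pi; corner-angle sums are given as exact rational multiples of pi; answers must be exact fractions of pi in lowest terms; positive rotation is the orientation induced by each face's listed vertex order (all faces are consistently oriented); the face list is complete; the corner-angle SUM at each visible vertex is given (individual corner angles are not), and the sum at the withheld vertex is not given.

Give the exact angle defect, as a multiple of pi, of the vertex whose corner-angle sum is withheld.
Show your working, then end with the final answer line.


V = 4, E = 6, F = 4; chi = V - E + F = 2
Gauss-Bonnet: total defect = 2*pi*chi = 4*pi; visible defects sum to (13/4)*pi

Answer: defect(P2) = (3/4)*pi


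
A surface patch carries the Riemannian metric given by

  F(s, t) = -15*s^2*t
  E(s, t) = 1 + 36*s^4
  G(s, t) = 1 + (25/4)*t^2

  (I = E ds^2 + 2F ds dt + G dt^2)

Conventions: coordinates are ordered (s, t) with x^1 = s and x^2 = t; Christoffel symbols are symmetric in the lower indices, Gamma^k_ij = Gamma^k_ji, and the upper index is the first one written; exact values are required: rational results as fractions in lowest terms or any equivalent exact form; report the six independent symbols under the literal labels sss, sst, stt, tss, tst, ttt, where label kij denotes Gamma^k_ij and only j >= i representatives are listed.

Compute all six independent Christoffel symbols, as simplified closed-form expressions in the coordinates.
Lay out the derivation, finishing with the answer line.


E = 1 + 36*s^4; F = -15*s^2*t; G = 1 + (25/4)*t^2
Gamma^k_ij = (1/2) g^{kl} (d_i g_jl + d_j g_il - d_l g_ij), with g^inv = (1/(EG-F^2)) [[G, -F], [-F, E]]
first partials: E_s = 144*s^3, E_t = 0, F_s = -30*s*t, F_t = -15*s^2, G_s = 0, G_t = (25/2)*t
D = EG - F^2 = 1 + (25/4)*t^2 + 36*s^4
expanded: Gamma^s_ss = (G E_s - 2F F_s + F E_t)/(2D), Gamma^s_st = (G E_t - F G_s)/(2D), Gamma^s_tt = (2G F_t - G G_s - F G_t)/(2D), Gamma^t_ss = (2E F_s - E E_t - F E_s)/(2D), Gamma^t_st = (E G_s - F E_t)/(2D), Gamma^t_tt = (E G_t - 2F F_t + F G_s)/(2D); substitute and cancel common factors

Answer: Gamma_sss = 288*s^3/(144*s^4 + 25*t^2 + 4), Gamma_sst = 0, Gamma_stt = -60*s^2/(144*s^4 + 25*t^2 + 4), Gamma_tss = -120*s*t/(144*s^4 + 25*t^2 + 4), Gamma_tst = 0, Gamma_ttt = 25*t/(144*s^4 + 25*t^2 + 4)


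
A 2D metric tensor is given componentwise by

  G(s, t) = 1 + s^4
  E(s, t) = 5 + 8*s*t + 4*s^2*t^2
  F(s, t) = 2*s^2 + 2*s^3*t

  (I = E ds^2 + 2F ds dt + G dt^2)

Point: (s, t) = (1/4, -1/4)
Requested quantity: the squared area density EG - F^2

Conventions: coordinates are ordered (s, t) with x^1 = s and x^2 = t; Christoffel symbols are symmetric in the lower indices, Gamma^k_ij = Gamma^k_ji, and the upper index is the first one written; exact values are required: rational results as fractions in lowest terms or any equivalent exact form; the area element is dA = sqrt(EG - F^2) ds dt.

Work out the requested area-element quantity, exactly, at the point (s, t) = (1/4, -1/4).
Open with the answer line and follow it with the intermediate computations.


Answer: EG - F^2 = 1157/256

E = 289/64, F = 15/128, G = 257/256; EG - F^2 = 1157/256


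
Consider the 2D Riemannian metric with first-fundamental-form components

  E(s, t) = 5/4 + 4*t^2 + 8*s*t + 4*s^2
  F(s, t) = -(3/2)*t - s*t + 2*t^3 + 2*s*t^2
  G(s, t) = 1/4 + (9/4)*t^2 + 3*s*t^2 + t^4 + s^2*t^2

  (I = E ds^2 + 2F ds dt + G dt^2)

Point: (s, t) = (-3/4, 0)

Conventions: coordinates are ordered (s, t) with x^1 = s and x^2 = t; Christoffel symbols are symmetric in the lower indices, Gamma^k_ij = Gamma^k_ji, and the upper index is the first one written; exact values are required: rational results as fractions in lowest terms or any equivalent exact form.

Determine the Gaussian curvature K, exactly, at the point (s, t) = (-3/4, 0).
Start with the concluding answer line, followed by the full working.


Answer: K = -172/49

E = 7/2, F = 0, G = 1/4, EG - F^2 = 7/8 at the point
E_s = -6, E_t = -6, F_s = 0, F_t = -3/4, G_s = 0, G_t = 0
E_tt = 8, F_st = -1, G_ss = 0
K follows from Brioschi's formula, (det M1 - det M2)/(EG - F^2)^2.
M1 = [[-E_tt/2 + F_st - G_ss/2, E_s/2, F_s - E_t/2], [F_t - G_s/2, E, F], [G_t/2, F, G]] = [[-5, -3, 3], [-3/4, 7/2, 0], [0, 0, 1/4]]; det M1 = -79/16
M2 = [[0, E_t/2, G_s/2], [E_t/2, E, F], [G_s/2, F, G]] = [[0, -3, 0], [-3, 7/2, 0], [0, 0, 1/4]]; det M2 = -9/4
det M1 - det M2 = -43/16; K = -43/16 / (7/8)^2 = -172/49


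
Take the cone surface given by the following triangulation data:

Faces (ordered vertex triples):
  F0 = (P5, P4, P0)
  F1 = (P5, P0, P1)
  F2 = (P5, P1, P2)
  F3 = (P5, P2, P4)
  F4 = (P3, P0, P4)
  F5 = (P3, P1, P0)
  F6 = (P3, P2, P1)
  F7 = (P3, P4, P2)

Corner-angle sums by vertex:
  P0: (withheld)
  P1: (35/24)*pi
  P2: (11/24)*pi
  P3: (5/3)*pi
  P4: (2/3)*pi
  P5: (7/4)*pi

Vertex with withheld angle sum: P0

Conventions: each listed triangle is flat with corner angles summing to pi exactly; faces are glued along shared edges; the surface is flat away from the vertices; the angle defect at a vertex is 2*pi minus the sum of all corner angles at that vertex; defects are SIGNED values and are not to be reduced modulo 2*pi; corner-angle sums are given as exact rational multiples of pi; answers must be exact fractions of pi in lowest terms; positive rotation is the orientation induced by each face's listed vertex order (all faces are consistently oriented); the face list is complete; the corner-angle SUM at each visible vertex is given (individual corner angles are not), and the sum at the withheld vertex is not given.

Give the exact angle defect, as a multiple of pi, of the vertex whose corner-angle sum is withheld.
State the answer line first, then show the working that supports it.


Answer: defect(P0) = 0

V = 6, E = 12, F = 8; chi = V - E + F = 2
Gauss-Bonnet: total defect = 2*pi*chi = 4*pi; visible defects sum to 4*pi


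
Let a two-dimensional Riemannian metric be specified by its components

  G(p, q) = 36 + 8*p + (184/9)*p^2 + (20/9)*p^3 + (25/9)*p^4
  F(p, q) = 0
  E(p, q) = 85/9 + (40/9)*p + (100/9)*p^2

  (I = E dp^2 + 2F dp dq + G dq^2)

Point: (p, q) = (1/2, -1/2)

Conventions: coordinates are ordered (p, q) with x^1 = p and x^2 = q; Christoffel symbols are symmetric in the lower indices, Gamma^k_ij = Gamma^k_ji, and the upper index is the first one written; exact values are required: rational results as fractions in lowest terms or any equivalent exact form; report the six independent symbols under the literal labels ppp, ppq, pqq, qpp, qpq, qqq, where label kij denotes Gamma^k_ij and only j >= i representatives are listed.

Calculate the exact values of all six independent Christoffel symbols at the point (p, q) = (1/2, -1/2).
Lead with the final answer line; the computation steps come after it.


Answer: Gamma_ppp = 7/13, Gamma_ppq = 0, Gamma_pqq = -567/520, Gamma_qpp = 0, Gamma_qpq = 28/81, Gamma_qqq = 0

E = 130/9, F = 0, G = 729/16 at the point
E_p = 140/9, E_q = 0, F_p = 0, F_q = 0, G_p = 63/2, G_q = 0
EG - F^2 = 5265/8;  g^inv = (8/5265) * [[729/16, 0], [0, 130/9]]
first-kind symbols [ij,l] = (1/2)(d_i g_jl + d_j g_il - d_l g_ij): [pp,p] = E_p/2 = 70/9, [pp,q] = F_p - E_q/2 = 0, [pq,p] = E_q/2 = 0, [pq,q] = G_p/2 = 63/4, [qq,p] = F_q - G_p/2 = -63/4, [qq,q] = G_q/2 = 0
Gamma^p_ij = (G*[ij,p] - F*[ij,q])/(EG - F^2), Gamma^q_ij = (E*[ij,q] - F*[ij,p])/(EG - F^2)


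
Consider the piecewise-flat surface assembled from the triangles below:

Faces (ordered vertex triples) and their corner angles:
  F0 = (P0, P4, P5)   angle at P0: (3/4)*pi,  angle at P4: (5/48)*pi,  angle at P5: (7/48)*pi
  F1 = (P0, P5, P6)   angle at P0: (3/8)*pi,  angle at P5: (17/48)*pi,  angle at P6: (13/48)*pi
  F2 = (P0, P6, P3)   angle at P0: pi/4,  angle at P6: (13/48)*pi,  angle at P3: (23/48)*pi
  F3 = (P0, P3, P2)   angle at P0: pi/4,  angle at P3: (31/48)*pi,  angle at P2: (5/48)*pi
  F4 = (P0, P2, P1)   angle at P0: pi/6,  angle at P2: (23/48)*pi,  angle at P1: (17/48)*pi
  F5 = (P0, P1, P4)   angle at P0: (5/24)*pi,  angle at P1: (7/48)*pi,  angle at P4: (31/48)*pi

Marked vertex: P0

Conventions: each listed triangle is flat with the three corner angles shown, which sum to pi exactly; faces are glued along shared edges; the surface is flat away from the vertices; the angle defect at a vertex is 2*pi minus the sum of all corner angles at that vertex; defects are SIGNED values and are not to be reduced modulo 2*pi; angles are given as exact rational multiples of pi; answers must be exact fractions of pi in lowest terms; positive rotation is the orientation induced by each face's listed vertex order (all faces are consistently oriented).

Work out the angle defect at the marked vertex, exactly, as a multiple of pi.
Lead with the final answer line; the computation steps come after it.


Answer: defect(P0) = 0

Sum of corner angles at P0: 2*pi
defect = 2*pi - 2*pi


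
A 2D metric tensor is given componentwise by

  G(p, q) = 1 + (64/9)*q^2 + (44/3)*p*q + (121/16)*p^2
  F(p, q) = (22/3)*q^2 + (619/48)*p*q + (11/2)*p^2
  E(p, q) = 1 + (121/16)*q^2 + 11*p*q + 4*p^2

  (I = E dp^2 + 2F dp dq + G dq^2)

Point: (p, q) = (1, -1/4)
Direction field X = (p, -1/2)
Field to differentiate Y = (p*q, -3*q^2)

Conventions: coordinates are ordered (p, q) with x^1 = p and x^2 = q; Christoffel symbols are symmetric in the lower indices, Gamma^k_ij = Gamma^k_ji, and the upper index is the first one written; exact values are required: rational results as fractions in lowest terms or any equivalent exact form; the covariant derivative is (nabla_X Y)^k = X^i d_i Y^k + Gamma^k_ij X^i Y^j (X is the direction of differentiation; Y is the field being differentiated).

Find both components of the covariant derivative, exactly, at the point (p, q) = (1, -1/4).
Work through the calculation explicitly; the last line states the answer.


E = 697/256, F = 175/64, G = 769/144 at the point
E_p = 21/4, E_q = 231/32, F_p = 1493/192, F_q = 443/48, G_p = 275/24, G_q = 100/9
EG - F^2 = 16273/2304;  g^inv = (2304/16273) * [[769/144, -175/64], [-175/64, 697/256]]
first-kind symbols [ij,l] = (1/2)(d_i g_jl + d_j g_il - d_l g_ij): [pp,p] = E_p/2 = 21/8, [pp,q] = F_p - E_q/2 = 25/6, [pq,p] = E_q/2 = 231/64, [pq,q] = G_p/2 = 275/48, [qq,p] = F_q - G_p/2 = 7/2, [qq,q] = G_q/2 = 50/9
Gamma^p_ij = (G*[ij,p] - F*[ij,q])/(EG - F^2), Gamma^q_ij = (E*[ij,q] - F*[ij,p])/(EG - F^2)
Gamma_ppp = 6048/16273, Gamma_ppq = 8316/16273, Gamma_pqq = 8064/16273, Gamma_qpp = 9600/16273, Gamma_qpq = 13200/16273, Gamma_qqq = 12800/16273
X = (1, -1/2), Y = (-1/4, -3/16) at the point

Answer: (nabla_X Y)^p = -26961/32546, (nabla_X Y)^q = -56919/65092
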